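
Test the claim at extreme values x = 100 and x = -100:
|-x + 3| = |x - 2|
x = 100: LHS = |-100 + 3| = |-97| = 97, RHS = |100 - 2| = |98| = 98; 97 = 98 — FAILS
x = -100: LHS = |-(-100) + 3| = |103| = 103, RHS = |(-100) - 2| = |-102| = 102; 103 = 102 — FAILS

Answer: No, fails for both x = 100 and x = -100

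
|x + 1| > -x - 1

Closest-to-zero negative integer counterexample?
Testing negative integers from -1 downward:
x = -1: LHS = |(-1) + 1| = |0| = 0, RHS = -(-1) - 1 = 0; 0 > 0 — FAILS  ← closest negative counterexample to 0

Answer: x = -1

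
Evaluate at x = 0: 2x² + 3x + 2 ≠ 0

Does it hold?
x = 0: LHS = 2·0² + 3·0 + 2 = 2; 2 ≠ 0 — holds

The relation is satisfied at x = 0.

Answer: Yes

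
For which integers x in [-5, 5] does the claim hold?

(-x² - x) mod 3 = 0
Holds for: {-4, -3, -1, 0, 2, 3, 5}
Fails for: {-5, -2, 1, 4}

Answer: {-4, -3, -1, 0, 2, 3, 5}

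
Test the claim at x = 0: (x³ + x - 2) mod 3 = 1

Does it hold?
x = 0: LHS = (0³ + 0 - 2) mod 3 = (-2) mod 3 = 1; 1 = 1 — holds

The relation is satisfied at x = 0.

Answer: Yes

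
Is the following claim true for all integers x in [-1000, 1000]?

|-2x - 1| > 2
The claim fails at x = 0:
x = 0: LHS = |-2·0 - 1| = |-1| = 1; 1 > 2 — FAILS

Because a single integer refutes it, the statement is false.

Answer: False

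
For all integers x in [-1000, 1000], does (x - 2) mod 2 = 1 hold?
The claim fails at x = 0:
x = 0: LHS = (0 - 2) mod 2 = (-2) mod 2 = 0; 0 = 1 — FAILS

Because a single integer refutes it, the statement is false.

Answer: False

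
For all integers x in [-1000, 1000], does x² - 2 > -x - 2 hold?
The claim fails at x = 0:
x = 0: LHS = 0² - 2 = -2, RHS = -0 - 2 = -2; -2 > -2 — FAILS

Because a single integer refutes it, the statement is false.

Answer: False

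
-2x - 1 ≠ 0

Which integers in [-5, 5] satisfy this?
Track d = LHS − RHS over the integers in [-5, 5]. Equality would need d = 0, but d changes sign only between consecutive integers, jumping over 0:
x = -1: LHS = -2·(-1) - 1 = 1; 1 ≠ 0 — holds  (d = 1)
x = 0: LHS = -2·0 - 1 = -1; -1 ≠ 0 — holds  (d = -1)
Away from these crossings d keeps a constant sign, and checking every integer in [-5, 5] confirms d ≠ 0 throughout. Hence the two sides are never equal, so the relation holds for every integer in [-5, 5].

Answer: All integers in [-5, 5]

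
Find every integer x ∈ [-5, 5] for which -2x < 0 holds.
Holds for: {1, 2, 3, 4, 5}
Fails for: {-5, -4, -3, -2, -1, 0}

Answer: {1, 2, 3, 4, 5}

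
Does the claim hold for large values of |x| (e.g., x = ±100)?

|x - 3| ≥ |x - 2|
x = 100: LHS = |100 - 3| = |97| = 97, RHS = |100 - 2| = |98| = 98; 97 ≥ 98 — FAILS
x = -100: LHS = |(-100) - 3| = |-103| = 103, RHS = |(-100) - 2| = |-102| = 102; 103 ≥ 102 — holds

Answer: Partially: fails for x = 100, holds for x = -100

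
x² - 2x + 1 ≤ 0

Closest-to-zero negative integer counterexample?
Testing negative integers from -1 downward:
x = -1: LHS = (-1)² - 2·(-1) + 1 = 4; 4 ≤ 0 — FAILS  ← closest negative counterexample to 0

Answer: x = -1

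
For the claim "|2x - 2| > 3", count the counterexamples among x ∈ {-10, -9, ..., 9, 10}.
Counterexamples in [-10, 10]: {0, 1, 2}.

Counting them gives 3 values.

Answer: 3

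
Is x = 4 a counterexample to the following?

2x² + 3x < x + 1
Substitute x = 4 into the relation:
x = 4: LHS = 2·4² + 3·4 = 44, RHS = 4 + 1 = 5; 44 < 5 — FAILS

Since the claim fails at x = 4, this value is a counterexample.

Answer: Yes, x = 4 is a counterexample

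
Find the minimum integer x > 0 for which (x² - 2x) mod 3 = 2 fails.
Testing positive integers:
x = 1: LHS = (1² - 2·1) mod 3 = (-1) mod 3 = 2; 2 = 2 — holds
x = 2: LHS = (2² - 2·2) mod 3 = 0 mod 3 = 0; 0 = 2 — FAILS  ← smallest positive counterexample

Answer: x = 2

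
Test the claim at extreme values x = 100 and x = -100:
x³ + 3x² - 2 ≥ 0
x = 100: LHS = 100³ + 3·100² - 2 = 1029998; 1029998 ≥ 0 — holds
x = -100: LHS = (-100)³ + 3·(-100)² - 2 = -970002; -970002 ≥ 0 — FAILS

Answer: Partially: holds for x = 100, fails for x = -100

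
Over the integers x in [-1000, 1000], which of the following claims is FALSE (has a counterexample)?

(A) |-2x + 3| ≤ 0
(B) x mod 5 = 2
(A) x = 0: LHS = |-2·0 + 3| = |3| = 3; 3 ≤ 0 — FAILS
(B) x = 0: LHS = 0 mod 5 = 0; 0 = 2 — FAILS

Answer: Both A and B are false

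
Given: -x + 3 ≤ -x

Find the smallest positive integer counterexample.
Testing positive integers:
x = 1: LHS = -1 + 3 = 2; 2 ≤ -1 — FAILS  ← smallest positive counterexample

Answer: x = 1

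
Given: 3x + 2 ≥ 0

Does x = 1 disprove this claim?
Substitute x = 1 into the relation:
x = 1: LHS = 3·1 + 2 = 5; 5 ≥ 0 — holds

The claim holds here, so x = 1 is not a counterexample. (A counterexample exists elsewhere, e.g. x = -1.)

Answer: No, x = 1 is not a counterexample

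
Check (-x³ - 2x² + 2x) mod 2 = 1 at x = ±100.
x = 100: LHS = (-100³ - 2·100² + 2·100) mod 2 = (-1019800) mod 2 = 0; 0 = 1 — FAILS
x = -100: LHS = (-(-100)³ - 2·(-100)² + 2·(-100)) mod 2 = 979800 mod 2 = 0; 0 = 1 — FAILS

Answer: No, fails for both x = 100 and x = -100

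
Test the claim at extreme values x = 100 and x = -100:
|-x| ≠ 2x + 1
x = 100: LHS = |-100| = 100, RHS = 2·100 + 1 = 201; 100 ≠ 201 — holds
x = -100: LHS = |-(-100)| = |100| = 100, RHS = 2·(-100) + 1 = -199; 100 ≠ -199 — holds

Answer: Yes, holds for both x = 100 and x = -100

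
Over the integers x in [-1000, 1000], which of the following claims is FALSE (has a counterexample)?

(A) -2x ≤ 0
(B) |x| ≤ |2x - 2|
(A) x = -1: LHS = -2·(-1) = 2; 2 ≤ 0 — FAILS
(B) x = 1: LHS = |1| = 1, RHS = |2·1 - 2| = |0| = 0; 1 ≤ 0 — FAILS

Answer: Both A and B are false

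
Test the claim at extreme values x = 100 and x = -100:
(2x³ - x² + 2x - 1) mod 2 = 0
x = 100: LHS = (2·100³ - 100² + 2·100 - 1) mod 2 = 1990199 mod 2 = 1; 1 = 0 — FAILS
x = -100: LHS = (2·(-100)³ - (-100)² + 2·(-100) - 1) mod 2 = (-2010201) mod 2 = 1; 1 = 0 — FAILS

Answer: No, fails for both x = 100 and x = -100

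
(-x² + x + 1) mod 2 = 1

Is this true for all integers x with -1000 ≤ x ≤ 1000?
For a polynomial with integer coefficients, its value mod 2 depends only on x mod 2, so it suffices to check one representative of each residue class, x = 0, 1:
x = 0: LHS = (-0² + 0 + 1) mod 2 = 1 mod 2 = 1; 1 = 1 — holds
x = 1: LHS = (-1² + 1 + 1) mod 2 = 1 mod 2 = 1; 1 = 1 — holds
The relation holds in every residue class, so the relation holds for every integer in [-1000, 1000].

No counterexample exists.

Answer: True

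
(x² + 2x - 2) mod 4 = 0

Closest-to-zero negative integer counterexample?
Testing negative integers from -1 downward:
x = -1: LHS = ((-1)² + 2·(-1) - 2) mod 4 = (-3) mod 4 = 1; 1 = 0 — FAILS  ← closest negative counterexample to 0

Answer: x = -1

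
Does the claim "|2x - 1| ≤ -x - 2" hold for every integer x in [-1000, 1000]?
The claim fails at x = 0:
x = 0: LHS = |2·0 - 1| = |-1| = 1, RHS = -0 - 2 = -2; 1 ≤ -2 — FAILS

Because a single integer refutes it, the statement is false.

Answer: False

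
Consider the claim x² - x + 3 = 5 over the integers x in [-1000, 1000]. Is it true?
The claim fails at x = 0:
x = 0: LHS = 0² - 0 + 3 = 3; 3 = 5 — FAILS

Because a single integer refutes it, the statement is false.

Answer: False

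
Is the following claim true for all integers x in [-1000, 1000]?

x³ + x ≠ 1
Track d = LHS − RHS over the integers in [-1000, 1000]. Equality would need d = 0, but d changes sign only between consecutive integers, jumping over 0:
x = 0: LHS = 0³ + 0 = 0; 0 ≠ 1 — holds  (d = -1)
x = 1: LHS = 1³ + 1 = 2; 2 ≠ 1 — holds  (d = 1)
Away from these crossings d keeps a constant sign, and checking every integer in [-1000, 1000] confirms d ≠ 0 throughout. Hence the two sides are never equal, so the relation holds for every integer in [-1000, 1000].

No counterexample exists.

Answer: True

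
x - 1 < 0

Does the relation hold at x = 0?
x = 0: LHS = 0 - 1 = -1; -1 < 0 — holds

The relation is satisfied at x = 0.

Answer: Yes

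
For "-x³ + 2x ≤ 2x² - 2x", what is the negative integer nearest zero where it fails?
Testing negative integers from -1 downward:
x = -1: LHS = -(-1)³ + 2·(-1) = -1, RHS = 2·(-1)² - 2·(-1) = 4; -1 ≤ 4 — holds
x = -2: LHS = -(-2)³ + 2·(-2) = 4, RHS = 2·(-2)² - 2·(-2) = 12; 4 ≤ 12 — holds
x = -3: LHS = -(-3)³ + 2·(-3) = 21, RHS = 2·(-3)² - 2·(-3) = 24; 21 ≤ 24 — holds
x = -4: LHS = -(-4)³ + 2·(-4) = 56, RHS = 2·(-4)² - 2·(-4) = 40; 56 ≤ 40 — FAILS  ← closest negative counterexample to 0

Answer: x = -4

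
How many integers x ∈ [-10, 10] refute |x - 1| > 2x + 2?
Counterexamples in [-10, 10]: {0, 1, 2, 3, 4, 5, 6, 7, 8, 9, 10}.

Counting them gives 11 values.

Answer: 11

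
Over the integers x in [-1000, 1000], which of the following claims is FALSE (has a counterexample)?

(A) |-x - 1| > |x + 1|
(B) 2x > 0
(A) x = 0: LHS = |-0 - 1| = |-1| = 1, RHS = |0 + 1| = |1| = 1; 1 > 1 — FAILS
(B) x = 0: LHS = 2·0 = 0; 0 > 0 — FAILS

Answer: Both A and B are false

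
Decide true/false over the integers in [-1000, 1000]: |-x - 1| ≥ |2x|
The claim fails at x = -1:
x = -1: LHS = |-(-1) - 1| = |0| = 0, RHS = |2·(-1)| = |-2| = 2; 0 ≥ 2 — FAILS

Because a single integer refutes it, the statement is false.

Answer: False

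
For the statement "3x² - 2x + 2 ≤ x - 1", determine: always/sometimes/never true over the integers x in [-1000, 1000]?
Over all integers in [-1000, 1000], LHS − RHS is smallest at x = 0, where it equals 3:
x = 0: LHS = 3·0² - 2·0 + 2 = 2, RHS = 0 - 1 = -1; 2 ≤ -1 — FAILS
At the ends of the range:
x = -1000: LHS = 3·(-1000)² - 2·(-1000) + 2 = 3002002, RHS = (-1000) - 1 = -1001; 3002002 ≤ -1001 — FAILS
x = 1000: LHS = 3·1000² - 2·1000 + 2 = 2998002, RHS = 1000 - 1 = 999; 2998002 ≤ 999 — FAILS
Hence LHS − RHS is never zero or negative, i.e. LHS > RHS throughout, so the claimed relation (≤) fails for every integer in [-1000, 1000].

No integer in the range satisfies it.

Answer: Never true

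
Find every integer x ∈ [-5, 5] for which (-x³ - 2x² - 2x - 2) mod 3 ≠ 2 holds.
Holds for: {-3, 0, 3}
Fails for: {-5, -4, -2, -1, 1, 2, 4, 5}

Answer: {-3, 0, 3}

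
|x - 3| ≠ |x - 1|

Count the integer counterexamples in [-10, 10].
Counterexamples in [-10, 10]: {2}.

Counting them gives 1 values.

Answer: 1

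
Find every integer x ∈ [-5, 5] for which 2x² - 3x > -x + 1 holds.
Holds for: {-5, -4, -3, -2, -1, 2, 3, 4, 5}
Fails for: {0, 1}

Answer: {-5, -4, -3, -2, -1, 2, 3, 4, 5}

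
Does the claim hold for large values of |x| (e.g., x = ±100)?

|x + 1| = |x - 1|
x = 100: LHS = |100 + 1| = |101| = 101, RHS = |100 - 1| = |99| = 99; 101 = 99 — FAILS
x = -100: LHS = |(-100) + 1| = |-99| = 99, RHS = |(-100) - 1| = |-101| = 101; 99 = 101 — FAILS

Answer: No, fails for both x = 100 and x = -100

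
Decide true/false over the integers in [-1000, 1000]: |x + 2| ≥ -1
An absolute value is never negative, so the left side is ≥ 0 for every x, while the right side is -1. Tightest case in [-1000, 1000] is x = -2:
x = -2: LHS = |(-2) + 2| = |0| = 0; 0 ≥ -1 — holds
Hence LHS − RHS is never negative, i.e. LHS ≥ RHS throughout, so the relation holds for every integer in [-1000, 1000].

No counterexample exists.

Answer: True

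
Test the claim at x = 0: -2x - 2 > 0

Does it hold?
x = 0: LHS = -2·0 - 2 = -2; -2 > 0 — FAILS

The relation fails at x = 0, so x = 0 is a counterexample.

Answer: No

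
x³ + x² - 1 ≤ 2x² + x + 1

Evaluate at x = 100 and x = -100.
x = 100: LHS = 100³ + 100² - 1 = 1009999, RHS = 2·100² + 100 + 1 = 20101; 1009999 ≤ 20101 — FAILS
x = -100: LHS = (-100)³ + (-100)² - 1 = -990001, RHS = 2·(-100)² + (-100) + 1 = 19901; -990001 ≤ 19901 — holds

Answer: Partially: fails for x = 100, holds for x = -100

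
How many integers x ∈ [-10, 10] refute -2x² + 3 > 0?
Counterexamples in [-10, 10]: {-10, -9, -8, -7, -6, -5, -4, -3, -2, 2, 3, 4, 5, 6, 7, 8, 9, 10}.

Counting them gives 18 values.

Answer: 18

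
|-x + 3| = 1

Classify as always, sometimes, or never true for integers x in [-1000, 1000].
Holds at x = 2: LHS = |-2 + 3| = |1| = 1; 1 = 1 — holds
Fails at x = 0: LHS = |-0 + 3| = |3| = 3; 3 = 1 — FAILS
It is satisfied by some integers in the range but not all.

Answer: Sometimes true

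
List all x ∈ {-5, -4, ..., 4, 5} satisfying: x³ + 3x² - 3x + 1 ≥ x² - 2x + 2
Holds for: {-2, -1, 1, 2, 3, 4, 5}
Fails for: {-5, -4, -3, 0}

Answer: {-2, -1, 1, 2, 3, 4, 5}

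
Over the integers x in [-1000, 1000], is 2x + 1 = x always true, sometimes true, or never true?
Holds at x = -1: LHS = 2·(-1) + 1 = -1; -1 = -1 — holds
Fails at x = 0: LHS = 2·0 + 1 = 1; 1 = 0 — FAILS
It is satisfied by some integers in the range but not all.

Answer: Sometimes true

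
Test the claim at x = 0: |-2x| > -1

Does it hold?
x = 0: LHS = |-2·0| = |0| = 0; 0 > -1 — holds

The relation is satisfied at x = 0.

Answer: Yes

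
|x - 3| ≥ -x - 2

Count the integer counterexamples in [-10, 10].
Over all integers in [-10, 10], LHS − RHS is smallest at x = 0, where it equals 5:
x = 0: LHS = |0 - 3| = |-3| = 3, RHS = -0 - 2 = -2; 3 ≥ -2 — holds
At the ends of the range:
x = -10: LHS = |(-10) - 3| = |-13| = 13, RHS = -(-10) - 2 = 8; 13 ≥ 8 — holds
x = 10: LHS = |10 - 3| = |7| = 7, RHS = -10 - 2 = -12; 7 ≥ -12 — holds
Hence LHS − RHS is never negative, i.e. LHS ≥ RHS throughout, so the relation holds for every integer in [-10, 10].

No counterexample appears in that range.

Answer: 0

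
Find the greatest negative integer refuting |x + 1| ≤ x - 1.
Testing negative integers from -1 downward:
x = -1: LHS = |(-1) + 1| = |0| = 0, RHS = (-1) - 1 = -2; 0 ≤ -2 — FAILS  ← closest negative counterexample to 0

Answer: x = -1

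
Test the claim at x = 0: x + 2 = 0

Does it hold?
x = 0: LHS = 0 + 2 = 2; 2 = 0 — FAILS

The relation fails at x = 0, so x = 0 is a counterexample.

Answer: No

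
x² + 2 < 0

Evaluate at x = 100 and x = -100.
x = 100: LHS = 100² + 2 = 10002; 10002 < 0 — FAILS
x = -100: LHS = (-100)² + 2 = 10002; 10002 < 0 — FAILS

Answer: No, fails for both x = 100 and x = -100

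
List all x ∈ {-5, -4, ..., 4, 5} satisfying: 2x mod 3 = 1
Holds for: {-4, -1, 2, 5}
Fails for: {-5, -3, -2, 0, 1, 3, 4}

Answer: {-4, -1, 2, 5}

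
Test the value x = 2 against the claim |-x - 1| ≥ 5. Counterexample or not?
Substitute x = 2 into the relation:
x = 2: LHS = |-2 - 1| = |-3| = 3; 3 ≥ 5 — FAILS

Since the claim fails at x = 2, this value is a counterexample.

Answer: Yes, x = 2 is a counterexample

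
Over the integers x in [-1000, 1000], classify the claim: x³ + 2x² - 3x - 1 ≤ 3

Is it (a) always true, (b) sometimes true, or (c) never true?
Holds at x = 0: LHS = 0³ + 2·0² - 3·0 - 1 = -1; -1 ≤ 3 — holds
Fails at x = 2: LHS = 2³ + 2·2² - 3·2 - 1 = 9; 9 ≤ 3 — FAILS
It is satisfied by some integers in the range but not all.

Answer: Sometimes true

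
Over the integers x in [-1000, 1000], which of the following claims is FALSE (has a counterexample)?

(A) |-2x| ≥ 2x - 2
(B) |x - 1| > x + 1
(A) Over all integers in [-1000, 1000], LHS − RHS is smallest at x = 0, where it equals 2:
x = 0: LHS = |-2·0| = |0| = 0, RHS = 2·0 - 2 = -2; 0 ≥ -2 — holds
At the ends of the range:
x = -1000: LHS = |-2·(-1000)| = |2000| = 2000, RHS = 2·(-1000) - 2 = -2002; 2000 ≥ -2002 — holds
x = 1000: LHS = |-2·1000| = |-2000| = 2000, RHS = 2·1000 - 2 = 1998; 2000 ≥ 1998 — holds
Hence LHS − RHS is never negative, i.e. LHS ≥ RHS throughout, so the relation holds for every integer in [-1000, 1000].

(B) x = 0: LHS = |0 - 1| = |-1| = 1, RHS = 0 + 1 = 1; 1 > 1 — FAILS

Only (B) has a counterexample.

Answer: B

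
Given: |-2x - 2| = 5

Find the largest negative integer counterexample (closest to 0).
Testing negative integers from -1 downward:
x = -1: LHS = |-2·(-1) - 2| = |0| = 0; 0 = 5 — FAILS  ← closest negative counterexample to 0

Answer: x = -1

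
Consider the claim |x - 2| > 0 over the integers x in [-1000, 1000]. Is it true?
The claim fails at x = 2:
x = 2: LHS = |2 - 2| = |0| = 0; 0 > 0 — FAILS

Because a single integer refutes it, the statement is false.

Answer: False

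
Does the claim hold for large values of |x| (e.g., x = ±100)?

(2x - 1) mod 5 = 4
x = 100: LHS = (2·100 - 1) mod 5 = 199 mod 5 = 4; 4 = 4 — holds
x = -100: LHS = (2·(-100) - 1) mod 5 = (-201) mod 5 = 4; 4 = 4 — holds

Answer: Yes, holds for both x = 100 and x = -100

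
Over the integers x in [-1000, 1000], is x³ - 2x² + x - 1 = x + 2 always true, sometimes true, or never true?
Track d = LHS − RHS over the integers in [-1000, 1000]. Equality would need d = 0, but d changes sign only between consecutive integers, jumping over 0:
x = 2: LHS = 2³ - 2·2² + 2 - 1 = 1, RHS = 2 + 2 = 4; 1 = 4 — FAILS  (d = -3)
x = 3: LHS = 3³ - 2·3² + 3 - 1 = 11, RHS = 3 + 2 = 5; 11 = 5 — FAILS  (d = 6)
Away from these crossings d keeps a constant sign, and checking every integer in [-1000, 1000] confirms d ≠ 0 throughout. Hence the two sides are never equal, so the claimed relation (=) fails for every integer in [-1000, 1000].

No integer in the range satisfies it.

Answer: Never true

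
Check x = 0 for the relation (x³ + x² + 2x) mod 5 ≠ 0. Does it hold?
x = 0: LHS = (0³ + 0² + 2·0) mod 5 = 0 mod 5 = 0; 0 ≠ 0 — FAILS

The relation fails at x = 0, so x = 0 is a counterexample.

Answer: No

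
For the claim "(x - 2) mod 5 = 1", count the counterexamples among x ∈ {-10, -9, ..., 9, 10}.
Counterexamples in [-10, 10]: {-10, -9, -8, -6, -5, -4, -3, -1, 0, 1, 2, 4, 5, 6, 7, 9, 10}.

Counting them gives 17 values.

Answer: 17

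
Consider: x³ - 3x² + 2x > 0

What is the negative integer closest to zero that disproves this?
Testing negative integers from -1 downward:
x = -1: LHS = (-1)³ - 3·(-1)² + 2·(-1) = -6; -6 > 0 — FAILS  ← closest negative counterexample to 0

Answer: x = -1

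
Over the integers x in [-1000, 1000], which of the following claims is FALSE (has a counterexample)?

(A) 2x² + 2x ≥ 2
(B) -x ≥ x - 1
(A) x = 0: LHS = 2·0² + 2·0 = 0; 0 ≥ 2 — FAILS
(B) x = 1: RHS = 1 - 1 = 0; -1 ≥ 0 — FAILS

Answer: Both A and B are false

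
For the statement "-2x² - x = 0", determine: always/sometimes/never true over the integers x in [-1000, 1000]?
Holds at x = 0: LHS = -2·0² - 0 = 0; 0 = 0 — holds
Fails at x = 1: LHS = -2·1² - 1 = -3; -3 = 0 — FAILS
It is satisfied by some integers in the range but not all.

Answer: Sometimes true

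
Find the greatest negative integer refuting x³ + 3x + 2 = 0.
Testing negative integers from -1 downward:
x = -1: LHS = (-1)³ + 3·(-1) + 2 = -2; -2 = 0 — FAILS  ← closest negative counterexample to 0

Answer: x = -1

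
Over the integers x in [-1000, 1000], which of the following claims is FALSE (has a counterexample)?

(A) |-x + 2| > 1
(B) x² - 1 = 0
(A) x = 1: LHS = |-1 + 2| = |1| = 1; 1 > 1 — FAILS
(B) x = 0: LHS = 0² - 1 = -1; -1 = 0 — FAILS

Answer: Both A and B are false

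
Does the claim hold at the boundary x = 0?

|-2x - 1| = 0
x = 0: LHS = |-2·0 - 1| = |-1| = 1; 1 = 0 — FAILS

The relation fails at x = 0, so x = 0 is a counterexample.

Answer: No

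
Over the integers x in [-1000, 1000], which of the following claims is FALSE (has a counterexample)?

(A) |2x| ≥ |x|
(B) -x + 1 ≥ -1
(A) Over all integers in [-1000, 1000], LHS − RHS is smallest at x = 0, where it equals 0:
x = 0: LHS = |2·0| = |0| = 0, RHS = |0| = 0; 0 ≥ 0 — holds
At the ends of the range:
x = -1000: LHS = |2·(-1000)| = |-2000| = 2000, RHS = |-1000| = 1000; 2000 ≥ 1000 — holds
x = 1000: LHS = |2·1000| = |2000| = 2000, RHS = |1000| = 1000; 2000 ≥ 1000 — holds
Hence LHS − RHS is never negative, i.e. LHS ≥ RHS throughout, so the relation holds for every integer in [-1000, 1000].

(B) x = 3: LHS = -3 + 1 = -2; -2 ≥ -1 — FAILS

Only (B) has a counterexample.

Answer: B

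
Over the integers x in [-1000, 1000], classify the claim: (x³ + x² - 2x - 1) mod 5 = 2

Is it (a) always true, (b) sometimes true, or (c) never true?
Holds at x = 2: LHS = (2³ + 2² - 2·2 - 1) mod 5 = 7 mod 5 = 2; 2 = 2 — holds
Fails at x = 0: LHS = (0³ + 0² - 2·0 - 1) mod 5 = (-1) mod 5 = 4; 4 = 2 — FAILS
It is satisfied by some integers in the range but not all.

Answer: Sometimes true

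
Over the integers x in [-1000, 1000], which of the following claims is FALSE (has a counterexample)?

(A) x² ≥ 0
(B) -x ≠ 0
(A) Over all integers in [-1000, 1000], LHS − RHS is smallest at x = 0, where it equals 0:
x = 0: LHS = 0² = 0; 0 ≥ 0 — holds
At the ends of the range:
x = -1000: LHS = (-1000)² = 1000000; 1000000 ≥ 0 — holds
x = 1000: LHS = 1000² = 1000000; 1000000 ≥ 0 — holds
Hence LHS − RHS is never negative, i.e. LHS ≥ RHS throughout, so the relation holds for every integer in [-1000, 1000].

(B) x = 0: LHS = -0 = 0; 0 ≠ 0 — FAILS

Only (B) has a counterexample.

Answer: B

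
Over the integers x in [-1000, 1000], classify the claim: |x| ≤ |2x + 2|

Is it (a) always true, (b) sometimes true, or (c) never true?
Holds at x = 0: LHS = |0| = 0, RHS = |2·0 + 2| = |2| = 2; 0 ≤ 2 — holds
Fails at x = -1: LHS = |-1| = 1, RHS = |2·(-1) + 2| = |0| = 0; 1 ≤ 0 — FAILS
It is satisfied by some integers in the range but not all.

Answer: Sometimes true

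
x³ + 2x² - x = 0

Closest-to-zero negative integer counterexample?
Testing negative integers from -1 downward:
x = -1: LHS = (-1)³ + 2·(-1)² - (-1) = 2; 2 = 0 — FAILS  ← closest negative counterexample to 0

Answer: x = -1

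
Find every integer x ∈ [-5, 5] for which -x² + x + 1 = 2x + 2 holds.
Over all integers in [-5, 5], LHS − RHS is always negative; it is closest to 0 at x = 0, where it equals -1:
x = 0: LHS = -0² + 0 + 1 = 1, RHS = 2·0 + 2 = 2; 1 = 2 — FAILS
At the ends of the range:
x = -5: LHS = -(-5)² + (-5) + 1 = -29, RHS = 2·(-5) + 2 = -8; -29 = -8 — FAILS
x = 5: LHS = -5² + 5 + 1 = -19, RHS = 2·5 + 2 = 12; -19 = 12 — FAILS
Hence LHS − RHS is never 0, i.e. the two sides are never equal, so the claimed relation (=) fails for every integer in [-5, 5].

Answer: None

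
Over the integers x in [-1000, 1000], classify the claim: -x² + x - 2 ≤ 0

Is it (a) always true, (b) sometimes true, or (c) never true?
Over all integers in [-1000, 1000], LHS − RHS is largest at x = 0, where it equals -2:
x = 0: LHS = -0² + 0 - 2 = -2; -2 ≤ 0 — holds
At the ends of the range:
x = -1000: LHS = -(-1000)² + (-1000) - 2 = -1001002; -1001002 ≤ 0 — holds
x = 1000: LHS = -1000² + 1000 - 2 = -999002; -999002 ≤ 0 — holds
Hence LHS − RHS is never positive, i.e. LHS ≤ RHS throughout, so the relation holds for every integer in [-1000, 1000].

No counterexample exists.

Answer: Always true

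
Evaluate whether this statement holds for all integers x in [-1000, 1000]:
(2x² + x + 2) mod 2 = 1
The claim fails at x = 0:
x = 0: LHS = (2·0² + 0 + 2) mod 2 = 2 mod 2 = 0; 0 = 1 — FAILS

Because a single integer refutes it, the statement is false.

Answer: False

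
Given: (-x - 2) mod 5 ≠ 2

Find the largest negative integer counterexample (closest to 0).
Testing negative integers from -1 downward:
x = -1: LHS = (-(-1) - 2) mod 5 = (-1) mod 5 = 4; 4 ≠ 2 — holds
x = -2: LHS = (-(-2) - 2) mod 5 = 0 mod 5 = 0; 0 ≠ 2 — holds
x = -3: LHS = (-(-3) - 2) mod 5 = 1 mod 5 = 1; 1 ≠ 2 — holds
x = -4: LHS = (-(-4) - 2) mod 5 = 2 mod 5 = 2; 2 ≠ 2 — FAILS  ← closest negative counterexample to 0

Answer: x = -4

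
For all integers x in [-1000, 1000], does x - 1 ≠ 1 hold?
The claim fails at x = 2:
x = 2: LHS = 2 - 1 = 1; 1 ≠ 1 — FAILS

Because a single integer refutes it, the statement is false.

Answer: False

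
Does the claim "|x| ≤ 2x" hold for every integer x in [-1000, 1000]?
The claim fails at x = -1:
x = -1: LHS = |-1| = 1, RHS = 2·(-1) = -2; 1 ≤ -2 — FAILS

Because a single integer refutes it, the statement is false.

Answer: False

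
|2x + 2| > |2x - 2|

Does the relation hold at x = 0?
x = 0: LHS = |2·0 + 2| = |2| = 2, RHS = |2·0 - 2| = |-2| = 2; 2 > 2 — FAILS

The relation fails at x = 0, so x = 0 is a counterexample.

Answer: No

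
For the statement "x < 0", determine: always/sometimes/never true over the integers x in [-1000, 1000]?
Holds at x = -1: -1 < 0 — holds
Fails at x = 0: 0 < 0 — FAILS
It is satisfied by some integers in the range but not all.

Answer: Sometimes true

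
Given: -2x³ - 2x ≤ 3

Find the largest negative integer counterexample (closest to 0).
Testing negative integers from -1 downward:
x = -1: LHS = -2·(-1)³ - 2·(-1) = 4; 4 ≤ 3 — FAILS  ← closest negative counterexample to 0

Answer: x = -1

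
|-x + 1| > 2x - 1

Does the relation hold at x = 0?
x = 0: LHS = |-0 + 1| = |1| = 1, RHS = 2·0 - 1 = -1; 1 > -1 — holds

The relation is satisfied at x = 0.

Answer: Yes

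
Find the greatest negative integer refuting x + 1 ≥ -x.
Testing negative integers from -1 downward:
x = -1: LHS = (-1) + 1 = 0, RHS = -(-1) = 1; 0 ≥ 1 — FAILS  ← closest negative counterexample to 0

Answer: x = -1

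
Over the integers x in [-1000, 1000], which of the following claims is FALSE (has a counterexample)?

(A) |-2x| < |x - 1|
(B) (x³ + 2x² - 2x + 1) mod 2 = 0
(A) x = 1: LHS = |-2·1| = |-2| = 2, RHS = |1 - 1| = |0| = 0; 2 < 0 — FAILS
(B) x = 0: LHS = (0³ + 2·0² - 2·0 + 1) mod 2 = 1 mod 2 = 1; 1 = 0 — FAILS

Answer: Both A and B are false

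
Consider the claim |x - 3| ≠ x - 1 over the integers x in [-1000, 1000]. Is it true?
The claim fails at x = 2:
x = 2: LHS = |2 - 3| = |-1| = 1, RHS = 2 - 1 = 1; 1 ≠ 1 — FAILS

Because a single integer refutes it, the statement is false.

Answer: False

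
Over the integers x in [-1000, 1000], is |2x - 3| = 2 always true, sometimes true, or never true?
Track d = LHS − RHS over the integers in [-1000, 1000]. Equality would need d = 0, but d changes sign only between consecutive integers, jumping over 0:
x = 0: LHS = |2·0 - 3| = |-3| = 3; 3 = 2 — FAILS  (d = 1)
x = 1: LHS = |2·1 - 3| = |-1| = 1; 1 = 2 — FAILS  (d = -1)
x = 2: LHS = |2·2 - 3| = |1| = 1; 1 = 2 — FAILS  (d = -1)
x = 3: LHS = |2·3 - 3| = |3| = 3; 3 = 2 — FAILS  (d = 1)
Away from these crossings d keeps a constant sign, and checking every integer in [-1000, 1000] confirms d ≠ 0 throughout. Hence the two sides are never equal, so the claimed relation (=) fails for every integer in [-1000, 1000].

No integer in the range satisfies it.

Answer: Never true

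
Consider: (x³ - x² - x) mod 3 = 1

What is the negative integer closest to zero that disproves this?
Testing negative integers from -1 downward:
x = -1: LHS = ((-1)³ - (-1)² - (-1)) mod 3 = (-1) mod 3 = 2; 2 = 1 — FAILS  ← closest negative counterexample to 0

Answer: x = -1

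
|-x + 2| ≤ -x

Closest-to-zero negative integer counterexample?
Testing negative integers from -1 downward:
x = -1: LHS = |-(-1) + 2| = |3| = 3, RHS = -(-1) = 1; 3 ≤ 1 — FAILS  ← closest negative counterexample to 0

Answer: x = -1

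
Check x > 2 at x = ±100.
x = 100: 100 > 2 — holds
x = -100: -100 > 2 — FAILS

Answer: Partially: holds for x = 100, fails for x = -100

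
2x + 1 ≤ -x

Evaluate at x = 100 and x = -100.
x = 100: LHS = 2·100 + 1 = 201; 201 ≤ -100 — FAILS
x = -100: LHS = 2·(-100) + 1 = -199, RHS = -(-100) = 100; -199 ≤ 100 — holds

Answer: Partially: fails for x = 100, holds for x = -100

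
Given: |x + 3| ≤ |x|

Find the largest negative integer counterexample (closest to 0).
Testing negative integers from -1 downward:
x = -1: LHS = |(-1) + 3| = |2| = 2, RHS = |-1| = 1; 2 ≤ 1 — FAILS  ← closest negative counterexample to 0

Answer: x = -1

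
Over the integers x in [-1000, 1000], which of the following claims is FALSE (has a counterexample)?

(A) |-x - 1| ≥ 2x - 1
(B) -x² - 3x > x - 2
(A) x = 3: LHS = |-3 - 1| = |-4| = 4, RHS = 2·3 - 1 = 5; 4 ≥ 5 — FAILS
(B) x = 1: LHS = -1² - 3·1 = -4, RHS = 1 - 2 = -1; -4 > -1 — FAILS

Answer: Both A and B are false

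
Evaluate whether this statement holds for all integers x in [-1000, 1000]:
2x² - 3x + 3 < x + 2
The claim fails at x = 0:
x = 0: LHS = 2·0² - 3·0 + 3 = 3, RHS = 0 + 2 = 2; 3 < 2 — FAILS

Because a single integer refutes it, the statement is false.

Answer: False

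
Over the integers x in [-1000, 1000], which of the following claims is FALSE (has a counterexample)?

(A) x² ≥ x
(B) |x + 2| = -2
(A) Over all integers in [-1000, 1000], LHS − RHS is smallest at x = 0, where it equals 0:
x = 0: LHS = 0² = 0; 0 ≥ 0 — holds
At the ends of the range:
x = -1000: LHS = (-1000)² = 1000000; 1000000 ≥ -1000 — holds
x = 1000: LHS = 1000² = 1000000; 1000000 ≥ 1000 — holds
Hence LHS − RHS is never negative, i.e. LHS ≥ RHS throughout, so the relation holds for every integer in [-1000, 1000].

(B) x = 0: LHS = |0 + 2| = |2| = 2; 2 = -2 — FAILS

Only (B) has a counterexample.

Answer: B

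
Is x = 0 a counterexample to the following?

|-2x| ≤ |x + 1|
Substitute x = 0 into the relation:
x = 0: LHS = |-2·0| = |0| = 0, RHS = |0 + 1| = |1| = 1; 0 ≤ 1 — holds

The claim holds here, so x = 0 is not a counterexample. (A counterexample exists elsewhere, e.g. x = -1.)

Answer: No, x = 0 is not a counterexample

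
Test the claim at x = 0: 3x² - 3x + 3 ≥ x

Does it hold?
x = 0: LHS = 3·0² - 3·0 + 3 = 3; 3 ≥ 0 — holds

The relation is satisfied at x = 0.

Answer: Yes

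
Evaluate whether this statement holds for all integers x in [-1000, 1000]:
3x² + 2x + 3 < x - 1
The claim fails at x = 0:
x = 0: LHS = 3·0² + 2·0 + 3 = 3, RHS = 0 - 1 = -1; 3 < -1 — FAILS

Because a single integer refutes it, the statement is false.

Answer: False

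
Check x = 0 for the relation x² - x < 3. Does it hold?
x = 0: LHS = 0² - 0 = 0; 0 < 3 — holds

The relation is satisfied at x = 0.

Answer: Yes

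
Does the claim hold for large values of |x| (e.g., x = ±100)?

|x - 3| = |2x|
x = 100: LHS = |100 - 3| = |97| = 97, RHS = |2·100| = |200| = 200; 97 = 200 — FAILS
x = -100: LHS = |(-100) - 3| = |-103| = 103, RHS = |2·(-100)| = |-200| = 200; 103 = 200 — FAILS

Answer: No, fails for both x = 100 and x = -100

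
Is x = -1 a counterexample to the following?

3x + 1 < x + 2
Substitute x = -1 into the relation:
x = -1: LHS = 3·(-1) + 1 = -2, RHS = (-1) + 2 = 1; -2 < 1 — holds

The claim holds here, so x = -1 is not a counterexample. (A counterexample exists elsewhere, e.g. x = 1.)

Answer: No, x = -1 is not a counterexample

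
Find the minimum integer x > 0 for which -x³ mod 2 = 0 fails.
Testing positive integers:
x = 1: LHS = (-1³) mod 2 = (-1) mod 2 = 1; 1 = 0 — FAILS  ← smallest positive counterexample

Answer: x = 1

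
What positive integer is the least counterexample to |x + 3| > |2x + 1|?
Testing positive integers:
x = 1: LHS = |1 + 3| = |4| = 4, RHS = |2·1 + 1| = |3| = 3; 4 > 3 — holds
x = 2: LHS = |2 + 3| = |5| = 5, RHS = |2·2 + 1| = |5| = 5; 5 > 5 — FAILS  ← smallest positive counterexample

Answer: x = 2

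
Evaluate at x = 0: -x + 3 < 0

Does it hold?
x = 0: LHS = -0 + 3 = 3; 3 < 0 — FAILS

The relation fails at x = 0, so x = 0 is a counterexample.

Answer: No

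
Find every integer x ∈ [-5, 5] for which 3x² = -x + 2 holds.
Holds for: {-1}
Fails for: {-5, -4, -3, -2, 0, 1, 2, 3, 4, 5}

Answer: {-1}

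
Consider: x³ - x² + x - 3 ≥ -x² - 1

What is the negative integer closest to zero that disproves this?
Testing negative integers from -1 downward:
x = -1: LHS = (-1)³ - (-1)² + (-1) - 3 = -6, RHS = -(-1)² - 1 = -2; -6 ≥ -2 — FAILS  ← closest negative counterexample to 0

Answer: x = -1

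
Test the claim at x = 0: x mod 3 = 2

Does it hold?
x = 0: LHS = 0 mod 3 = 0; 0 = 2 — FAILS

The relation fails at x = 0, so x = 0 is a counterexample.

Answer: No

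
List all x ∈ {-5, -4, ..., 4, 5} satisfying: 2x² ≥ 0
Over all integers in [-5, 5], LHS − RHS is smallest at x = 0, where it equals 0:
x = 0: LHS = 2·0² = 0; 0 ≥ 0 — holds
At the ends of the range:
x = -5: LHS = 2·(-5)² = 50; 50 ≥ 0 — holds
x = 5: LHS = 2·5² = 50; 50 ≥ 0 — holds
Hence LHS − RHS is never negative, i.e. LHS ≥ RHS throughout, so the relation holds for every integer in [-5, 5].

Answer: All integers in [-5, 5]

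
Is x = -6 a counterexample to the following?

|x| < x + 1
Substitute x = -6 into the relation:
x = -6: LHS = |-6| = 6, RHS = (-6) + 1 = -5; 6 < -5 — FAILS

Since the claim fails at x = -6, this value is a counterexample.

Answer: Yes, x = -6 is a counterexample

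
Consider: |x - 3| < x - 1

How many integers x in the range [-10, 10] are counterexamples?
Counterexamples in [-10, 10]: {-10, -9, -8, -7, -6, -5, -4, -3, -2, -1, 0, 1, 2}.

Counting them gives 13 values.

Answer: 13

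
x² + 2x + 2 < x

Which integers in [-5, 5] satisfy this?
Over all integers in [-5, 5], LHS − RHS is smallest at x = 0, where it equals 2:
x = 0: LHS = 0² + 2·0 + 2 = 2; 2 < 0 — FAILS
At the ends of the range:
x = -5: LHS = (-5)² + 2·(-5) + 2 = 17; 17 < -5 — FAILS
x = 5: LHS = 5² + 2·5 + 2 = 37; 37 < 5 — FAILS
Hence LHS − RHS is never negative, i.e. LHS ≥ RHS throughout, so the claimed relation (<) fails for every integer in [-5, 5].

Answer: None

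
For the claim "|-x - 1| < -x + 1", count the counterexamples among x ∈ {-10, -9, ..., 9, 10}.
Counterexamples in [-10, 10]: {0, 1, 2, 3, 4, 5, 6, 7, 8, 9, 10}.

Counting them gives 11 values.

Answer: 11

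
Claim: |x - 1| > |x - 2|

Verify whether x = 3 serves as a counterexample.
Substitute x = 3 into the relation:
x = 3: LHS = |3 - 1| = |2| = 2, RHS = |3 - 2| = |1| = 1; 2 > 1 — holds

The claim holds here, so x = 3 is not a counterexample. (A counterexample exists elsewhere, e.g. x = 0.)

Answer: No, x = 3 is not a counterexample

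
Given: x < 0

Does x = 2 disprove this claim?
Substitute x = 2 into the relation:
x = 2: 2 < 0 — FAILS

Since the claim fails at x = 2, this value is a counterexample.

Answer: Yes, x = 2 is a counterexample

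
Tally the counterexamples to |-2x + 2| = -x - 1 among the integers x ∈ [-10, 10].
Counterexamples in [-10, 10]: {-10, -9, -8, -7, -6, -5, -4, -3, -2, -1, 0, 1, 2, 3, 4, 5, 6, 7, 8, 9, 10}.

Counting them gives 21 values.

Answer: 21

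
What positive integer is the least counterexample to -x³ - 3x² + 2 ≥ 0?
Testing positive integers:
x = 1: LHS = -1³ - 3·1² + 2 = -2; -2 ≥ 0 — FAILS  ← smallest positive counterexample

Answer: x = 1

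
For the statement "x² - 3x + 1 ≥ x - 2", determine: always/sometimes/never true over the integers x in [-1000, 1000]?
Holds at x = 0: LHS = 0² - 3·0 + 1 = 1, RHS = 0 - 2 = -2; 1 ≥ -2 — holds
Fails at x = 2: LHS = 2² - 3·2 + 1 = -1, RHS = 2 - 2 = 0; -1 ≥ 0 — FAILS
It is satisfied by some integers in the range but not all.

Answer: Sometimes true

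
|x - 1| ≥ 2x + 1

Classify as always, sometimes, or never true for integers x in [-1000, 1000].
Holds at x = 0: LHS = |0 - 1| = |-1| = 1, RHS = 2·0 + 1 = 1; 1 ≥ 1 — holds
Fails at x = 1: LHS = |1 - 1| = |0| = 0, RHS = 2·1 + 1 = 3; 0 ≥ 3 — FAILS
It is satisfied by some integers in the range but not all.

Answer: Sometimes true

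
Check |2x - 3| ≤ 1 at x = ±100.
x = 100: LHS = |2·100 - 3| = |197| = 197; 197 ≤ 1 — FAILS
x = -100: LHS = |2·(-100) - 3| = |-203| = 203; 203 ≤ 1 — FAILS

Answer: No, fails for both x = 100 and x = -100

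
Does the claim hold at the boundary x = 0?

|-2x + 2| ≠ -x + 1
x = 0: LHS = |-2·0 + 2| = |2| = 2, RHS = -0 + 1 = 1; 2 ≠ 1 — holds

The relation is satisfied at x = 0.

Answer: Yes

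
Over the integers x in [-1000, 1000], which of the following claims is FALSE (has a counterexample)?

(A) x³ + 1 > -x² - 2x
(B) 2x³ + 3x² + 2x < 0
(A) x = -1: LHS = (-1)³ + 1 = 0, RHS = -(-1)² - 2·(-1) = 1; 0 > 1 — FAILS
(B) x = 0: LHS = 2·0³ + 3·0² + 2·0 = 0; 0 < 0 — FAILS

Answer: Both A and B are false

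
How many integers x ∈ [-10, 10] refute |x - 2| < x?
Counterexamples in [-10, 10]: {-10, -9, -8, -7, -6, -5, -4, -3, -2, -1, 0, 1}.

Counting them gives 12 values.

Answer: 12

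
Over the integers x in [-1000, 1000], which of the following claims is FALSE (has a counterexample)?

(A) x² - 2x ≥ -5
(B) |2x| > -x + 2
(A) Over all integers in [-1000, 1000], LHS − RHS is smallest at x = 1, where it equals 4:
x = 1: LHS = 1² - 2·1 = -1; -1 ≥ -5 — holds
At the ends of the range:
x = -1000: LHS = (-1000)² - 2·(-1000) = 1002000; 1002000 ≥ -5 — holds
x = 1000: LHS = 1000² - 2·1000 = 998000; 998000 ≥ -5 — holds
Hence LHS − RHS is never negative, i.e. LHS ≥ RHS throughout, so the relation holds for every integer in [-1000, 1000].

(B) x = 0: LHS = |2·0| = |0| = 0, RHS = -0 + 2 = 2; 0 > 2 — FAILS

Only (B) has a counterexample.

Answer: B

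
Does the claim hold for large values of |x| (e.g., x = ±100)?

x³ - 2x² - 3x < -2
x = 100: LHS = 100³ - 2·100² - 3·100 = 979700; 979700 < -2 — FAILS
x = -100: LHS = (-100)³ - 2·(-100)² - 3·(-100) = -1019700; -1019700 < -2 — holds

Answer: Partially: fails for x = 100, holds for x = -100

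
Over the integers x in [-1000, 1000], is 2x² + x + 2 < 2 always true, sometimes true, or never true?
Over all integers in [-1000, 1000], LHS − RHS is smallest at x = 0, where it equals 0:
x = 0: LHS = 2·0² + 0 + 2 = 2; 2 < 2 — FAILS
At the ends of the range:
x = -1000: LHS = 2·(-1000)² + (-1000) + 2 = 1999002; 1999002 < 2 — FAILS
x = 1000: LHS = 2·1000² + 1000 + 2 = 2001002; 2001002 < 2 — FAILS
Hence LHS − RHS is never negative, i.e. LHS ≥ RHS throughout, so the claimed relation (<) fails for every integer in [-1000, 1000].

No integer in the range satisfies it.

Answer: Never true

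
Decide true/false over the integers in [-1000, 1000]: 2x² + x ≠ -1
Over all integers in [-1000, 1000], LHS − RHS is always positive; it is smallest at x = 0, where it equals 1:
x = 0: LHS = 2·0² + 0 = 0; 0 ≠ -1 — holds
At the ends of the range:
x = -1000: LHS = 2·(-1000)² + (-1000) = 1999000; 1999000 ≠ -1 — holds
x = 1000: LHS = 2·1000² + 1000 = 2001000; 2001000 ≠ -1 — holds
Hence LHS − RHS is never 0, i.e. the two sides are never equal, so the relation holds for every integer in [-1000, 1000].

No counterexample exists.

Answer: True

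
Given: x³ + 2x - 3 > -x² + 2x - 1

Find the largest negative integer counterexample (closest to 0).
Testing negative integers from -1 downward:
x = -1: LHS = (-1)³ + 2·(-1) - 3 = -6, RHS = -(-1)² + 2·(-1) - 1 = -4; -6 > -4 — FAILS  ← closest negative counterexample to 0

Answer: x = -1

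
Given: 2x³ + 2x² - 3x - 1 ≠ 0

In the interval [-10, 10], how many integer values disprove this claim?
Counterexamples in [-10, 10]: {1}.

Counting them gives 1 values.

Answer: 1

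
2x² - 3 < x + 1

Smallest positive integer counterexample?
Testing positive integers:
x = 1: LHS = 2·1² - 3 = -1, RHS = 1 + 1 = 2; -1 < 2 — holds
x = 2: LHS = 2·2² - 3 = 5, RHS = 2 + 1 = 3; 5 < 3 — FAILS  ← smallest positive counterexample

Answer: x = 2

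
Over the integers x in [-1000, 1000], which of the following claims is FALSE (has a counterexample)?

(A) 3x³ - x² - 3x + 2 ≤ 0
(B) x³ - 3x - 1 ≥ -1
(A) x = 0: LHS = 3·0³ - 0² - 3·0 + 2 = 2; 2 ≤ 0 — FAILS
(B) x = 1: LHS = 1³ - 3·1 - 1 = -3; -3 ≥ -1 — FAILS

Answer: Both A and B are false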